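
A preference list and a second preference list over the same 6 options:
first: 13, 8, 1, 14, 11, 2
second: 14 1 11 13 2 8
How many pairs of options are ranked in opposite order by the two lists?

8 pairs

Assign each item its position (1..6) in the first ordering, then rewrite the second ordering as that position sequence:
positions: 13→1, 8→2, 1→3, 14→4, 11→5, 2→6
second ordering as positions: [4, 3, 5, 1, 6, 2]
Discordant pairs = inversions in this position sequence.
4: 3, 1, 2 → 3
3: 1, 2 → 2
5: 1, 2 → 2
1: 0
6: 2 → 1
2: 0
Total: 3 + 2 + 2 + 0 + 1 + 0 = 8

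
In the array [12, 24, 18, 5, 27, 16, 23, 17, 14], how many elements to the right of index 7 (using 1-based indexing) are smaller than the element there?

2

The element at index 7 is 23.
Elements after it: 17, 14
Those smaller than 23: 17, 14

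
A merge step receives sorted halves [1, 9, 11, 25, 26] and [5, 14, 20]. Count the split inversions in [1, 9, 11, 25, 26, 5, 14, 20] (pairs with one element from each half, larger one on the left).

Take each right-half value and tally the left-half values above it:
r = 5: 9, 11, 25, 26 → 4
r = 14: 25, 26 → 2
r = 20: 25, 26 → 2
Cross-inversions: 4 + 2 + 2 = 8

8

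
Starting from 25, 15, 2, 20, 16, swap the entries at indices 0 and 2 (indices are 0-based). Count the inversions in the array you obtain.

3

Positions 0 and 2 hold 25 and 2; after swapping, the array is [2, 15, 25, 20, 16].
Sweep left to right; for each value list the smaller values that follow it:
2: 0
15: 0
25: 2
20: 1
16: 0
Sum: 0 + 0 + 2 + 1 + 0 = 3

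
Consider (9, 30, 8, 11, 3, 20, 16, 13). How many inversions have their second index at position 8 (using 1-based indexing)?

The element at index 8 is 13.
Elements before it: 9, 30, 8, 11, 3, 20, 16
Those larger than 13: 30, 20, 16

3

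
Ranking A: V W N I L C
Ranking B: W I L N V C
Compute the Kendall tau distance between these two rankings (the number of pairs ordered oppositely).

There are 6 discordant pairs.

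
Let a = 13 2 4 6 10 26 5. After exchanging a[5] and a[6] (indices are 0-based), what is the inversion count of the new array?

7 inversions

Positions 5 and 6 hold 26 and 5; after swapping, the array is [13, 2, 4, 6, 10, 5, 26].
Sweep left to right; for each value list the smaller values that follow it:
13: 5
2: 0
4: 0
6: 1
10: 1
5: 0
26: 0
Sum: 5 + 0 + 0 + 1 + 1 + 0 + 0 = 7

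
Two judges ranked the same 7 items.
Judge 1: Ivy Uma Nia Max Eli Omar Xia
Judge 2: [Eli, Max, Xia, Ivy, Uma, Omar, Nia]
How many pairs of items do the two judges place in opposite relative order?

12 discordant pairs

Assign each item its position (1..7) in the first ordering, then rewrite the second ordering as that position sequence:
positions: Ivy→1, Uma→2, Nia→3, Max→4, Eli→5, Omar→6, Xia→7
second ordering as positions: [5, 4, 7, 1, 2, 6, 3]
Discordant pairs = inversions in this position sequence.
5: 4, 1, 2, 3 → 4
4: 1, 2, 3 → 3
7: 1, 2, 6, 3 → 4
1: 0
2: 0
6: 3 → 1
3: 0
Total: 4 + 3 + 4 + 0 + 0 + 1 + 0 = 12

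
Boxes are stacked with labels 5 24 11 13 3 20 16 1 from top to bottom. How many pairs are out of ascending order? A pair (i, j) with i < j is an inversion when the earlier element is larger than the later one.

16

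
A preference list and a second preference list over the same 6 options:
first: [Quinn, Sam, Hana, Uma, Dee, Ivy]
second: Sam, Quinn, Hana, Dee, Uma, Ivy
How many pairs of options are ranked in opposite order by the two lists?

2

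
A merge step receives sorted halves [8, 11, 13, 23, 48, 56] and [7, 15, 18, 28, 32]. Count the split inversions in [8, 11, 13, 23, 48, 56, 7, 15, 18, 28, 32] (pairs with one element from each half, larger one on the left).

16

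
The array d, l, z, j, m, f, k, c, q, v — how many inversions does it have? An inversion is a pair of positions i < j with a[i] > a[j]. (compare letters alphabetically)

For each element, count later entries that are smaller:
d → c → 1
l → j, f, k, c → 4
z → j, m, f, k, c, q, v → 7
j → f, c → 2
m → f, k, c → 3
f → c → 1
k → c → 1
c → none → 0
q → none → 0
v → none → 0
Sum: 1 + 4 + 7 + 2 + 3 + 1 + 1 + 0 + 0 + 0 = 19

19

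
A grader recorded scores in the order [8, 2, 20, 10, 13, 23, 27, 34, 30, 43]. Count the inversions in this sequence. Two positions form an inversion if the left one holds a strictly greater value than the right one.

4 inversions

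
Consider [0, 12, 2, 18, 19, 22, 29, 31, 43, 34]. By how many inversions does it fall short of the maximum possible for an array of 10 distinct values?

Maximum inversions for 10 distinct elements is C(10, 2) = 10·9/2 = 45.
Current inversions — for each element, count later smaller elements:
0: 0
12: 1
2: 0
18: 0
19: 0
22: 0
29: 0
31: 0
43: 1
34: 0
Current total: 0 + 1 + 0 + 0 + 0 + 0 + 0 + 0 + 1 + 0 = 2
Shortfall: 45 − 2 = 43

43 inversions short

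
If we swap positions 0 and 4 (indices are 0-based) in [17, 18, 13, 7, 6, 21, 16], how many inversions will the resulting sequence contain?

There are 7 inversions.

Positions 0 and 4 hold 17 and 6; after swapping, the array is [6, 18, 13, 7, 17, 21, 16].
For each element, count later entries that are smaller:
6 → none → 0
18 → 13, 7, 17, 16 → 4
13 → 7 → 1
7 → none → 0
17 → 16 → 1
21 → 16 → 1
16 → none → 0
Sum: 0 + 4 + 1 + 0 + 1 + 1 + 0 = 7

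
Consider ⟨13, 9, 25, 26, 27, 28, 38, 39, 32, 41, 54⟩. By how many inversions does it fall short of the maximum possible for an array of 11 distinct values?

52 inversions short

Maximum inversions for 11 distinct elements is C(11, 2) = 11·10/2 = 55.
Current inversions — for each element, count later smaller elements:
13: 1
9: 0
25: 0
26: 0
27: 0
28: 0
38: 1
39: 1
32: 0
41: 0
54: 0
Current total: 1 + 0 + 0 + 0 + 0 + 0 + 1 + 1 + 0 + 0 + 0 = 3
Shortfall: 55 − 3 = 52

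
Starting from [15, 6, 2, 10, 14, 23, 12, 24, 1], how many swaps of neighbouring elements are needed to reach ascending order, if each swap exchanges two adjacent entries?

Each adjacent swap fixes exactly one inversion, so the minimum swap count equals the number of inversions.
Count inversions — for each element, later elements that are smaller:
15: 6, 2, 10, 14, 12, 1 → 6
6: 2, 1 → 2
2: 1 → 1
10: 1 → 1
14: 12, 1 → 2
23: 12, 1 → 2
12: 1 → 1
24: 1 → 1
1: none → 0
Total inversions: 6 + 2 + 1 + 1 + 2 + 2 + 1 + 1 + 0 = 16

16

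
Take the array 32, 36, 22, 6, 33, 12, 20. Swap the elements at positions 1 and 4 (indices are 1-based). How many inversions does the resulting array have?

11 inversions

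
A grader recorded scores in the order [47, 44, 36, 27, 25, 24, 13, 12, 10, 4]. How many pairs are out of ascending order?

Sweep left to right; for each value list the smaller values that follow it:
47: 9
44: 8
36: 7
27: 6
25: 5
24: 4
13: 3
12: 2
10: 1
4: 0
Sum: 9 + 8 + 7 + 6 + 5 + 4 + 3 + 2 + 1 + 0 = 45

45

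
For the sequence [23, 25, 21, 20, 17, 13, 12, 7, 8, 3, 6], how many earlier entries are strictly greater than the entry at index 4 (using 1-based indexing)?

3

The element at index 4 is 20.
Elements before it: 23, 25, 21
Those larger than 20: 23, 25, 21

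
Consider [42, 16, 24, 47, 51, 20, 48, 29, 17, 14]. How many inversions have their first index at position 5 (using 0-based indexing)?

2

The element at index 5 is 20.
Elements after it: 48, 29, 17, 14
Those smaller than 20: 17, 14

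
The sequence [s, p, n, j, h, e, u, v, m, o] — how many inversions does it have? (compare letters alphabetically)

Sweep left to right; for each value list the smaller values that follow it:
s: 7
p: 6
n: 4
j: 2
h: 1
e: 0
u: 2
v: 2
m: 0
o: 0
Sum: 7 + 6 + 4 + 2 + 1 + 0 + 2 + 2 + 0 + 0 = 24

Inversions: 24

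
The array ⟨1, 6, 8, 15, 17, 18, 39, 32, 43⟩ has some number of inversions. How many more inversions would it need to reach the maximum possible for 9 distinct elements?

Maximum inversions for 9 distinct elements is C(9, 2) = 9·8/2 = 36.
Current inversions — for each element, count later smaller elements:
1: 0
6: 0
8: 0
15: 0
17: 0
18: 0
39: 1
32: 0
43: 0
Current total: 0 + 0 + 0 + 0 + 0 + 0 + 1 + 0 + 0 = 1
Shortfall: 36 − 1 = 35

35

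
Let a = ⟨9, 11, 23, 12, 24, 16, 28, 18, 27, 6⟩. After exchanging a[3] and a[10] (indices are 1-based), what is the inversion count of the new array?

Positions 3 and 10 hold 23 and 6; after swapping, the array is [9, 11, 6, 12, 24, 16, 28, 18, 27, 23].
Sweep left to right; for each value list the smaller values that follow it:
9 → 6 → 1
11 → 6 → 1
6 → none → 0
12 → none → 0
24 → 16, 18, 23 → 3
16 → none → 0
28 → 18, 27, 23 → 3
18 → none → 0
27 → 23 → 1
23 → none → 0
Sum: 1 + 1 + 0 + 0 + 3 + 0 + 3 + 0 + 1 + 0 = 9

9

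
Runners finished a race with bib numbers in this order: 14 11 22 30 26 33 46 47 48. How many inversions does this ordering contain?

Sweep left to right; for each value list the smaller values that follow it:
14: 1
11: 0
22: 0
30: 1
26: 0
33: 0
46: 0
47: 0
48: 0
Sum: 1 + 0 + 0 + 1 + 0 + 0 + 0 + 0 + 0 = 2

2 inversions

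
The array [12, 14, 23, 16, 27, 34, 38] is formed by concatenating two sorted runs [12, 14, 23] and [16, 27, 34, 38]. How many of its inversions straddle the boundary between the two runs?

For each element r of the right run, count left-run elements greater than r:
r = 16: 23 → 1
r = 27: none → 0
r = 34: none → 0
r = 38: none → 0
Cross-inversions: 1 + 0 + 0 + 0 = 1

There is 1 cross-inversion.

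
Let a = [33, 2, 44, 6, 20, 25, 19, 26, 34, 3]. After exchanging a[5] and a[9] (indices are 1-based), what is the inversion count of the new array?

27 inversions

Positions 5 and 9 hold 20 and 34; after swapping, the array is [33, 2, 44, 6, 34, 25, 19, 26, 20, 3].
Sweep left to right; for each value list the smaller values that follow it:
33: 7
2: 0
44: 7
6: 1
34: 5
25: 3
19: 1
26: 2
20: 1
3: 0
Sum: 7 + 0 + 7 + 1 + 5 + 3 + 1 + 2 + 1 + 0 = 27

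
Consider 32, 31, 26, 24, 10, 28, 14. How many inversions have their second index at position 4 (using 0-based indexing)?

4 such elements

The element at index 4 is 10.
Elements before it: 32, 31, 26, 24
Those larger than 10: 32, 31, 26, 24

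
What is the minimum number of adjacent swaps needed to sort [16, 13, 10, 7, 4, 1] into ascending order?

Each adjacent swap fixes exactly one inversion, so the minimum swap count equals the number of inversions.
Count inversions — for each element, later elements that are smaller:
16: 13, 10, 7, 4, 1 → 5
13: 10, 7, 4, 1 → 4
10: 7, 4, 1 → 3
7: 4, 1 → 2
4: 1 → 1
1: none → 0
Total inversions: 5 + 4 + 3 + 2 + 1 + 0 = 15

There are 15 swaps.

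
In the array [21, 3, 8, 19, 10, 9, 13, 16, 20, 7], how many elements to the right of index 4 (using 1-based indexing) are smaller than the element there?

5

The element at index 4 is 19.
Elements after it: 10, 9, 13, 16, 20, 7
Those smaller than 19: 10, 9, 13, 16, 7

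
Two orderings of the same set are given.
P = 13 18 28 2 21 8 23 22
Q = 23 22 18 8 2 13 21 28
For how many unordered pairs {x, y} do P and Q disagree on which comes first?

Assign each item its position (1..8) in the first ordering, then rewrite the second ordering as that position sequence:
positions: 13→1, 18→2, 28→3, 2→4, 21→5, 8→6, 23→7, 22→8
second ordering as positions: [7, 8, 2, 6, 4, 1, 5, 3]
Discordant pairs = inversions in this position sequence.
7: 2, 6, 4, 1, 5, 3 → 6
8: 2, 6, 4, 1, 5, 3 → 6
2: 1 → 1
6: 4, 1, 5, 3 → 4
4: 1, 3 → 2
1: 0
5: 3 → 1
3: 0
Total: 6 + 6 + 1 + 4 + 2 + 0 + 1 + 0 = 20

20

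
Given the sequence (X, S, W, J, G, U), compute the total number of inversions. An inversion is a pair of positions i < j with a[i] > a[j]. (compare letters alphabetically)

11

Listing every pair i<j with a[i]>a[j] (using 0-based positions):
(0,1): X > S
(0,2): X > W
(0,3): X > J
(0,4): X > G
(0,5): X > U
(1,3): S > J
(1,4): S > G
(2,3): W > J
(2,4): W > G
(2,5): W > U
(3,4): J > G
That's 11 pairs.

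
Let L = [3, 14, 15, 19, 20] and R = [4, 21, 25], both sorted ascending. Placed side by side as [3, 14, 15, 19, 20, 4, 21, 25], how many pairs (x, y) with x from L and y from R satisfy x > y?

There are 4 split inversions.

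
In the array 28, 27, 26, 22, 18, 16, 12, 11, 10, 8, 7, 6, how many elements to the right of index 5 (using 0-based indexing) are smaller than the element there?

6

The element at index 5 is 16.
Elements after it: 12, 11, 10, 8, 7, 6
Those smaller than 16: 12, 11, 10, 8, 7, 6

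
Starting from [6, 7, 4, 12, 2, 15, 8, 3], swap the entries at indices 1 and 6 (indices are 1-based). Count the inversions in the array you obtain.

Positions 1 and 6 hold 6 and 15; after swapping, the array is [15, 7, 4, 12, 2, 6, 8, 3].
Count, for each position, how many later elements it exceeds:
15: 7
7: 4
4: 2
12: 4
2: 0
6: 1
8: 1
3: 0
Sum: 7 + 4 + 2 + 4 + 0 + 1 + 1 + 0 = 19

19 inversions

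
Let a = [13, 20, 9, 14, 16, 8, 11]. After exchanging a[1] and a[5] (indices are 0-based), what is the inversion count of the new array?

6 inversions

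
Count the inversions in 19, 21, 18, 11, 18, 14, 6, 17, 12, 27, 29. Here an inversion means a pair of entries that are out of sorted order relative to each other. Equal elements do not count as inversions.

Sweep left to right; for each value list the smaller values that follow it:
19: 7
21: 7
18: 5
11: 1
18: 4
14: 2
6: 0
17: 1
12: 0
27: 0
29: 0
Sum: 7 + 7 + 5 + 1 + 4 + 2 + 0 + 1 + 0 + 0 + 0 = 27

27 out-of-order pairs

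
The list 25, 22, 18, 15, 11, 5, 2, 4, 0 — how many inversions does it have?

35

Count, for each position, how many later elements it exceeds:
25: 8
22: 7
18: 6
15: 5
11: 4
5: 3
2: 1
4: 1
0: 0
Sum: 8 + 7 + 6 + 5 + 4 + 3 + 1 + 1 + 0 = 35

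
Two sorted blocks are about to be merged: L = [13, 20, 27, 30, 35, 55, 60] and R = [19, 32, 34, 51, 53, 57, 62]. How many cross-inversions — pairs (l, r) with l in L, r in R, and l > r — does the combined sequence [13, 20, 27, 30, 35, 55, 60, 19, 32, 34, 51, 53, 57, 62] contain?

17 split inversions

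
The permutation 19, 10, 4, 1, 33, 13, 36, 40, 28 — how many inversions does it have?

11

Sweep left to right; for each value list the smaller values that follow it:
19 → 10, 4, 1, 13 → 4
10 → 4, 1 → 2
4 → 1 → 1
1 → none → 0
33 → 13, 28 → 2
13 → none → 0
36 → 28 → 1
40 → 28 → 1
28 → none → 0
Sum: 4 + 2 + 1 + 0 + 2 + 0 + 1 + 1 + 0 = 11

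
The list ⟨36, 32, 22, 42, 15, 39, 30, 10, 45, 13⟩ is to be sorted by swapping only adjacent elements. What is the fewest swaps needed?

27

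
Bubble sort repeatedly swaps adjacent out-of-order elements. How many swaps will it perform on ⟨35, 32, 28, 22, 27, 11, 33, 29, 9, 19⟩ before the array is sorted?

33

Each adjacent swap fixes exactly one inversion, so the minimum swap count equals the number of inversions.
Count inversions — for each element, later elements that are smaller:
35: 32, 28, 22, 27, 11, 33, 29, 9, 19 → 9
32: 28, 22, 27, 11, 29, 9, 19 → 7
28: 22, 27, 11, 9, 19 → 5
22: 11, 9, 19 → 3
27: 11, 9, 19 → 3
11: 9 → 1
33: 29, 9, 19 → 3
29: 9, 19 → 2
9: none → 0
19: none → 0
Total inversions: 9 + 7 + 5 + 3 + 3 + 1 + 3 + 2 + 0 + 0 = 33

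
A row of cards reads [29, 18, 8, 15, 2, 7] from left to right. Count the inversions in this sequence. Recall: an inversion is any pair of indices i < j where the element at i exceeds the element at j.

13 inversions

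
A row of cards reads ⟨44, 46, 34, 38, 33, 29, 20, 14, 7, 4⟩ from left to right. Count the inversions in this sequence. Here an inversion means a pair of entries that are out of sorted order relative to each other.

Element-by-element contributions:
44: 8
46: 8
34: 6
38: 6
33: 5
29: 4
20: 3
14: 2
7: 1
4: 0
Sum: 8 + 8 + 6 + 6 + 5 + 4 + 3 + 2 + 1 + 0 = 43

43 inversions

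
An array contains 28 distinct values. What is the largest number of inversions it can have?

The maximum occurs when the array is in strictly decreasing order: every one of the C(28, 2) pairs is inverted.
C(28, 2) = 28·27/2 = 378

378 inversions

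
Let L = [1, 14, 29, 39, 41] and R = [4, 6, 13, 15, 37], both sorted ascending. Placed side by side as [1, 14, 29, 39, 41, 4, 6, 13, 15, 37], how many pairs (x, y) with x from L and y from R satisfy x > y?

There are 17 cross-inversions.

Take each right-half value and tally the left-half values above it:
r = 4: 14, 29, 39, 41 → 4
r = 6: 14, 29, 39, 41 → 4
r = 13: 14, 29, 39, 41 → 4
r = 15: 29, 39, 41 → 3
r = 37: 39, 41 → 2
Cross-inversions: 4 + 4 + 4 + 3 + 2 = 17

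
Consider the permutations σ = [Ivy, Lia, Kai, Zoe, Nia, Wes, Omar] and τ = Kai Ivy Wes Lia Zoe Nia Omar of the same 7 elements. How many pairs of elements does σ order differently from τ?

Assign each item its position (1..7) in the first ordering, then rewrite the second ordering as that position sequence:
positions: Ivy→1, Lia→2, Kai→3, Zoe→4, Nia→5, Wes→6, Omar→7
second ordering as positions: [3, 1, 6, 2, 4, 5, 7]
Discordant pairs = inversions in this position sequence.
3: 1, 2 → 2
1: 0
6: 2, 4, 5 → 3
2: 0
4: 0
5: 0
7: 0
Total: 2 + 0 + 3 + 0 + 0 + 0 + 0 = 5

There are 5 discordant pairs.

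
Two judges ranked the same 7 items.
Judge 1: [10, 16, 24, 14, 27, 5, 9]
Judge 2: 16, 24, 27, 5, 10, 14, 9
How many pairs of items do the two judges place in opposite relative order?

Assign each item its position (1..7) in the first ordering, then rewrite the second ordering as that position sequence:
positions: 10→1, 16→2, 24→3, 14→4, 27→5, 5→6, 9→7
second ordering as positions: [2, 3, 5, 6, 1, 4, 7]
Discordant pairs = inversions in this position sequence.
2: 1 → 1
3: 1 → 1
5: 1, 4 → 2
6: 1, 4 → 2
1: 0
4: 0
7: 0
Total: 1 + 1 + 2 + 2 + 0 + 0 + 0 = 6

6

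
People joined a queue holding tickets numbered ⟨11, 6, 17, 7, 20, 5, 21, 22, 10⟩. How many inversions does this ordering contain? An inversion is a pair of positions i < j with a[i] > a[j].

Element-by-element contributions:
11 → 6, 7, 5, 10 → 4
6 → 5 → 1
17 → 7, 5, 10 → 3
7 → 5 → 1
20 → 5, 10 → 2
5 → none → 0
21 → 10 → 1
22 → 10 → 1
10 → none → 0
Sum: 4 + 1 + 3 + 1 + 2 + 0 + 1 + 1 + 0 = 13

Inversions: 13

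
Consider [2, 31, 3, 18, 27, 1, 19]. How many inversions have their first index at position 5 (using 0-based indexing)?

0 such elements

The element at index 5 is 1.
Elements after it: 19
None of them are smaller than 1.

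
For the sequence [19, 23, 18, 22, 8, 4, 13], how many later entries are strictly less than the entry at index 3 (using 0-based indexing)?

3 such elements

The element at index 3 is 22.
Elements after it: 8, 4, 13
Those smaller than 22: 8, 4, 13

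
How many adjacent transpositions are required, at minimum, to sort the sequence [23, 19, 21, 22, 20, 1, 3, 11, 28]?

Minimum adjacent swaps = number of inversions (each swap of adjacent out-of-order elements removes one inversion and no swap can remove more).
Count inversions — for each element, later elements that are smaller:
23: 19, 21, 22, 20, 1, 3, 11 → 7
19: 1, 3, 11 → 3
21: 20, 1, 3, 11 → 4
22: 20, 1, 3, 11 → 4
20: 1, 3, 11 → 3
1: none → 0
3: none → 0
11: none → 0
28: none → 0
Total inversions: 7 + 3 + 4 + 4 + 3 + 0 + 0 + 0 + 0 = 21

21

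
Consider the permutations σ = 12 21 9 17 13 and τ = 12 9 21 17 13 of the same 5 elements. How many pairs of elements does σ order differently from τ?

Assign each item its position (1..5) in the first ordering, then rewrite the second ordering as that position sequence:
positions: 12→1, 21→2, 9→3, 17→4, 13→5
second ordering as positions: [1, 3, 2, 4, 5]
Discordant pairs = inversions in this position sequence.
1: 0
3: 2 → 1
2: 0
4: 0
5: 0
Total: 0 + 1 + 0 + 0 + 0 = 1

1 discordant pair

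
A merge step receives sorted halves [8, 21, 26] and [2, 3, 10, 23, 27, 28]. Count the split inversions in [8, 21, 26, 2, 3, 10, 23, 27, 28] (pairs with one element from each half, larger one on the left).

Count, for every r in R, how many entries of L exceed r:
r = 2: 8, 21, 26 → 3
r = 3: 8, 21, 26 → 3
r = 10: 21, 26 → 2
r = 23: 26 → 1
r = 27: none → 0
r = 28: none → 0
Cross-inversions: 3 + 3 + 2 + 1 + 0 + 0 = 9

Cross-inversions: 9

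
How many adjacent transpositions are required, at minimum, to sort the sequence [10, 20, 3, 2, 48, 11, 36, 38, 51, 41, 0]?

The minimum number of adjacent swaps to sort an array equals its inversion count, since every such swap removes exactly one inversion.
Count inversions — for each element, later elements that are smaller:
10: 3, 2, 0 → 3
20: 3, 2, 11, 0 → 4
3: 2, 0 → 2
2: 0 → 1
48: 11, 36, 38, 41, 0 → 5
11: 0 → 1
36: 0 → 1
38: 0 → 1
51: 41, 0 → 2
41: 0 → 1
0: none → 0
Total inversions: 3 + 4 + 2 + 1 + 5 + 1 + 1 + 1 + 2 + 1 + 0 = 21

21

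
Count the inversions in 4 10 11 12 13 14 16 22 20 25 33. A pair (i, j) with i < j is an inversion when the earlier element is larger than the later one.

1

For each element, count later entries that are smaller:
4: 0
10: 0
11: 0
12: 0
13: 0
14: 0
16: 0
22: 1
20: 0
25: 0
33: 0
Sum: 0 + 0 + 0 + 0 + 0 + 0 + 0 + 1 + 0 + 0 + 0 = 1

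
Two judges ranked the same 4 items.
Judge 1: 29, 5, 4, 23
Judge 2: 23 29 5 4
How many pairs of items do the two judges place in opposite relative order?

Assign each item its position (1..4) in the first ordering, then rewrite the second ordering as that position sequence:
positions: 29→1, 5→2, 4→3, 23→4
second ordering as positions: [4, 1, 2, 3]
Discordant pairs = inversions in this position sequence.
4: 1, 2, 3 → 3
1: 0
2: 0
3: 0
Total: 3 + 0 + 0 + 0 = 3

3 discordant pairs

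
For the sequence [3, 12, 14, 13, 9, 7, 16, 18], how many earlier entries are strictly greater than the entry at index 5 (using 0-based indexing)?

4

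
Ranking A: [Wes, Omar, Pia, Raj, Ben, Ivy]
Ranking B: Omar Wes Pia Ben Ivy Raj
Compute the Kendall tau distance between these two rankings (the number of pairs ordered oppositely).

Assign each item its position (1..6) in the first ordering, then rewrite the second ordering as that position sequence:
positions: Wes→1, Omar→2, Pia→3, Raj→4, Ben→5, Ivy→6
second ordering as positions: [2, 1, 3, 5, 6, 4]
Discordant pairs = inversions in this position sequence.
2: 1 → 1
1: 0
3: 0
5: 4 → 1
6: 4 → 1
4: 0
Total: 1 + 0 + 0 + 1 + 1 + 0 = 3

3 discordant pairs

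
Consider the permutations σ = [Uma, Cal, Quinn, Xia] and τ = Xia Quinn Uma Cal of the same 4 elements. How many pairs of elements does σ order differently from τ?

5

Assign each item its position (1..4) in the first ordering, then rewrite the second ordering as that position sequence:
positions: Uma→1, Cal→2, Quinn→3, Xia→4
second ordering as positions: [4, 3, 1, 2]
Discordant pairs = inversions in this position sequence.
4: 3, 1, 2 → 3
3: 1, 2 → 2
1: 0
2: 0
Total: 3 + 2 + 0 + 0 = 5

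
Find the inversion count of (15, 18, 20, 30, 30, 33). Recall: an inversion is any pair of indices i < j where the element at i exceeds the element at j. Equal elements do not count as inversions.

0 out-of-order pairs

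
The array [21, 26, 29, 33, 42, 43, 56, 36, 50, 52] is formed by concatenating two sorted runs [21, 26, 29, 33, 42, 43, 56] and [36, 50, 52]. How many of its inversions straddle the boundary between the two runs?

Take each right-half value and tally the left-half values above it:
r = 36: 42, 43, 56 → 3
r = 50: 56 → 1
r = 52: 56 → 1
Cross-inversions: 3 + 1 + 1 = 5

5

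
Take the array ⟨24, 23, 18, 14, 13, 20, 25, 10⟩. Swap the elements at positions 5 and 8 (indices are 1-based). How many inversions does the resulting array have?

18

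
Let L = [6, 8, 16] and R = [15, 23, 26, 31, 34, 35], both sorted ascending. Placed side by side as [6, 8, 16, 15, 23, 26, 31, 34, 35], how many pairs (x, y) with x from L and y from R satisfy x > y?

Take each right-half value and tally the left-half values above it:
r = 15: 16 → 1
r = 23: none → 0
r = 26: none → 0
r = 31: none → 0
r = 34: none → 0
r = 35: none → 0
Cross-inversions: 1 + 0 + 0 + 0 + 0 + 0 = 1

1 cross-inversion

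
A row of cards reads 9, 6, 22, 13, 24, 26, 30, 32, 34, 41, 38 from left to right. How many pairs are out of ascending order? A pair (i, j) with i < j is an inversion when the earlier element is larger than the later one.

Element-by-element contributions:
9 → 6 → 1
6 → none → 0
22 → 13 → 1
13 → none → 0
24 → none → 0
26 → none → 0
30 → none → 0
32 → none → 0
34 → none → 0
41 → 38 → 1
38 → none → 0
Sum: 1 + 0 + 1 + 0 + 0 + 0 + 0 + 0 + 0 + 1 + 0 = 3

3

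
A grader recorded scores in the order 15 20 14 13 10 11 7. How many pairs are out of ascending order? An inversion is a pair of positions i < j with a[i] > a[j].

Sweep left to right; for each value list the smaller values that follow it:
15: 5
20: 5
14: 4
13: 3
10: 1
11: 1
7: 0
Sum: 5 + 5 + 4 + 3 + 1 + 1 + 0 = 19

19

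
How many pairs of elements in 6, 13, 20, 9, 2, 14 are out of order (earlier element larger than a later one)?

Listing every pair i<j with a[i]>a[j] (using 1-based positions):
(1,5): 6 > 2
(2,4): 13 > 9
(2,5): 13 > 2
(3,4): 20 > 9
(3,5): 20 > 2
(3,6): 20 > 14
(4,5): 9 > 2
That's 7 pairs.

7 inversions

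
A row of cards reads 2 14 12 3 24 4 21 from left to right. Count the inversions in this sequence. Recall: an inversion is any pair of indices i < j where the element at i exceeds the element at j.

Inversion pairs (indices are 0-based):
(1,2): 14 > 12
(1,3): 14 > 3
(1,5): 14 > 4
(2,3): 12 > 3
(2,5): 12 > 4
(4,5): 24 > 4
(4,6): 24 > 21
That's 7 pairs.

7 inversions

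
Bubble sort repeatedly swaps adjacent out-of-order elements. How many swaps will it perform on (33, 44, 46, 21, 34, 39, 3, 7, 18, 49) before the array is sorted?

Minimum adjacent swaps = number of inversions (each swap of adjacent out-of-order elements removes one inversion and no swap can remove more).
Count inversions — for each element, later elements that are smaller:
33: 21, 3, 7, 18 → 4
44: 21, 34, 39, 3, 7, 18 → 6
46: 21, 34, 39, 3, 7, 18 → 6
21: 3, 7, 18 → 3
34: 3, 7, 18 → 3
39: 3, 7, 18 → 3
3: none → 0
7: none → 0
18: none → 0
49: none → 0
Total inversions: 4 + 6 + 6 + 3 + 3 + 3 + 0 + 0 + 0 + 0 = 25

There are 25 swaps.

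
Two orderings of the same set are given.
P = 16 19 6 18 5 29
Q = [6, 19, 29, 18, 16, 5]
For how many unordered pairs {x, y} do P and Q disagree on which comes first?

7 disagreeing pairs

Assign each item its position (1..6) in the first ordering, then rewrite the second ordering as that position sequence:
positions: 16→1, 19→2, 6→3, 18→4, 5→5, 29→6
second ordering as positions: [3, 2, 6, 4, 1, 5]
Discordant pairs = inversions in this position sequence.
3: 2, 1 → 2
2: 1 → 1
6: 4, 1, 5 → 3
4: 1 → 1
1: 0
5: 0
Total: 2 + 1 + 3 + 1 + 0 + 0 = 7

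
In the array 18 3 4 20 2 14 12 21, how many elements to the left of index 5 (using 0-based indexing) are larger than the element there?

2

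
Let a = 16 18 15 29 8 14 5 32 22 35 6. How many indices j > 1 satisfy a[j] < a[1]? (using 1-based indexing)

The element at index 1 is 16.
Elements after it: 18, 15, 29, 8, 14, 5, 32, 22, 35, 6
Those smaller than 16: 15, 8, 14, 5, 6

5 such elements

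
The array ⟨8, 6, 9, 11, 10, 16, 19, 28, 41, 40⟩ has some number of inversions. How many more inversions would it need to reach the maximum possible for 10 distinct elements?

Maximum inversions for 10 distinct elements is C(10, 2) = 10·9/2 = 45.
Current inversions — for each element, count later smaller elements:
8: 1
6: 0
9: 0
11: 1
10: 0
16: 0
19: 0
28: 0
41: 1
40: 0
Current total: 1 + 0 + 0 + 1 + 0 + 0 + 0 + 0 + 1 + 0 = 3
Shortfall: 45 − 3 = 42

42 inversions short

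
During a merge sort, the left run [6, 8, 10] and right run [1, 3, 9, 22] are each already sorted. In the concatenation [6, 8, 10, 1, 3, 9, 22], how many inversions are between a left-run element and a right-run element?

For each element r of the right run, count left-run elements greater than r:
r = 1: 6, 8, 10 → 3
r = 3: 6, 8, 10 → 3
r = 9: 10 → 1
r = 22: none → 0
Cross-inversions: 3 + 3 + 1 + 0 = 7

7 split inversions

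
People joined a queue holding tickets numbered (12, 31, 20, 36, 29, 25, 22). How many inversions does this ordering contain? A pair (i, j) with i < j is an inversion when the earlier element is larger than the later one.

10

Out-of-order index pairs (1-indexed):
(2,3): 31 > 20
(2,5): 31 > 29
(2,6): 31 > 25
(2,7): 31 > 22
(4,5): 36 > 29
(4,6): 36 > 25
(4,7): 36 > 22
(5,6): 29 > 25
(5,7): 29 > 22
(6,7): 25 > 22
That's 10 pairs.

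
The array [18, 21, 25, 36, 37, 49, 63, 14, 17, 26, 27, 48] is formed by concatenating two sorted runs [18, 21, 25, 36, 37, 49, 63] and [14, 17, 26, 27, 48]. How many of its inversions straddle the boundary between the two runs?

24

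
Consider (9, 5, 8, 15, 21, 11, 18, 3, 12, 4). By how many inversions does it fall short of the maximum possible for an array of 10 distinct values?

22 inversions short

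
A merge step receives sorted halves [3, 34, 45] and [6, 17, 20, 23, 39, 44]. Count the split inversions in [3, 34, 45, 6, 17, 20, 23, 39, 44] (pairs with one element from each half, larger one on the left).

10

For each element r of the right run, count left-run elements greater than r:
r = 6: 34, 45 → 2
r = 17: 34, 45 → 2
r = 20: 34, 45 → 2
r = 23: 34, 45 → 2
r = 39: 45 → 1
r = 44: 45 → 1
Cross-inversions: 2 + 2 + 2 + 2 + 1 + 1 = 10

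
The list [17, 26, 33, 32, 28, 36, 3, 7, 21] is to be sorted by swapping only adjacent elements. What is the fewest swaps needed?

The minimum number of adjacent swaps to sort an array equals its inversion count, since every such swap removes exactly one inversion.
Count inversions — for each element, later elements that are smaller:
17: 3, 7 → 2
26: 3, 7, 21 → 3
33: 32, 28, 3, 7, 21 → 5
32: 28, 3, 7, 21 → 4
28: 3, 7, 21 → 3
36: 3, 7, 21 → 3
3: none → 0
7: none → 0
21: none → 0
Total inversions: 2 + 3 + 5 + 4 + 3 + 3 + 0 + 0 + 0 = 20

20 adjacent swaps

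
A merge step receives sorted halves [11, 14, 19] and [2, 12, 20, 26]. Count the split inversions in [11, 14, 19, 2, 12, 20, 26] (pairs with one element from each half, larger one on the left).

For each element r of the right run, count left-run elements greater than r:
r = 2: 11, 14, 19 → 3
r = 12: 14, 19 → 2
r = 20: none → 0
r = 26: none → 0
Cross-inversions: 3 + 2 + 0 + 0 = 5

Cross-inversions: 5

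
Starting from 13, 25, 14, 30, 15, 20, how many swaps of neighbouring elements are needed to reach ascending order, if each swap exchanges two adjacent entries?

5 adjacent swaps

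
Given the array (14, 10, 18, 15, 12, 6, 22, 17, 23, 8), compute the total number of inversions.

20

For each element, count later entries that are smaller:
14: 4
10: 2
18: 5
15: 3
12: 2
6: 0
22: 2
17: 1
23: 1
8: 0
Sum: 4 + 2 + 5 + 3 + 2 + 0 + 2 + 1 + 1 + 0 = 20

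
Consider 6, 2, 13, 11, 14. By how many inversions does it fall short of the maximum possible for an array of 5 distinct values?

Maximum inversions for 5 distinct elements is C(5, 2) = 5·4/2 = 10.
Current inversions — for each element, count later smaller elements:
6: 1
2: 0
13: 1
11: 0
14: 0
Current total: 1 + 0 + 1 + 0 + 0 = 2
Shortfall: 10 − 2 = 8

8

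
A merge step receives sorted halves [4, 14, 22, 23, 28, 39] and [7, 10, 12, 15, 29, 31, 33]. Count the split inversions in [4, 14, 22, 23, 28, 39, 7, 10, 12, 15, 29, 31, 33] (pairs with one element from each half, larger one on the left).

There are 22 cross-inversions.

For each element r of the right run, count left-run elements greater than r:
r = 7: 14, 22, 23, 28, 39 → 5
r = 10: 14, 22, 23, 28, 39 → 5
r = 12: 14, 22, 23, 28, 39 → 5
r = 15: 22, 23, 28, 39 → 4
r = 29: 39 → 1
r = 31: 39 → 1
r = 33: 39 → 1
Cross-inversions: 5 + 5 + 5 + 4 + 1 + 1 + 1 = 22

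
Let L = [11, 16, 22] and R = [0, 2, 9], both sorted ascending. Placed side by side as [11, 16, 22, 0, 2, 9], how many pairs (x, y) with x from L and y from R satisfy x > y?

For each element r of the right run, count left-run elements greater than r:
r = 0: 11, 16, 22 → 3
r = 2: 11, 16, 22 → 3
r = 9: 11, 16, 22 → 3
Cross-inversions: 3 + 3 + 3 = 9

9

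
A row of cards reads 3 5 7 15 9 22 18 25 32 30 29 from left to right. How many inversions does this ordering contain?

5 out-of-order pairs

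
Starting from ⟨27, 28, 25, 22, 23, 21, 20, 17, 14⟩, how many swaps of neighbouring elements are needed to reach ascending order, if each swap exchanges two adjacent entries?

Adjacent swaps: 34

Each adjacent swap fixes exactly one inversion, so the minimum swap count equals the number of inversions.
Count inversions — for each element, later elements that are smaller:
27: 25, 22, 23, 21, 20, 17, 14 → 7
28: 25, 22, 23, 21, 20, 17, 14 → 7
25: 22, 23, 21, 20, 17, 14 → 6
22: 21, 20, 17, 14 → 4
23: 21, 20, 17, 14 → 4
21: 20, 17, 14 → 3
20: 17, 14 → 2
17: 14 → 1
14: none → 0
Total inversions: 7 + 7 + 6 + 4 + 4 + 3 + 2 + 1 + 0 = 34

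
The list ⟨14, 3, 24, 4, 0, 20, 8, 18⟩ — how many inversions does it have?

Count, for each position, how many later elements it exceeds:
14: 4
3: 1
24: 5
4: 1
0: 0
20: 2
8: 0
18: 0
Sum: 4 + 1 + 5 + 1 + 0 + 2 + 0 + 0 = 13

13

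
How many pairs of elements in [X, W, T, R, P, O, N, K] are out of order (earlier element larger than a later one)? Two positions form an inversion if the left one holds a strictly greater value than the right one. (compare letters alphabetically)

28 inversions

For each element, count later entries that are smaller:
X → W, T, R, P, O, N, K → 7
W → T, R, P, O, N, K → 6
T → R, P, O, N, K → 5
R → P, O, N, K → 4
P → O, N, K → 3
O → N, K → 2
N → K → 1
K → none → 0
Sum: 7 + 6 + 5 + 4 + 3 + 2 + 1 + 0 = 28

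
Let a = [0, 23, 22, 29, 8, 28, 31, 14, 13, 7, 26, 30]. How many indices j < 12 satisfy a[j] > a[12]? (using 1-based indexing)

1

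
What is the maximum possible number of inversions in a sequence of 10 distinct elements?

The maximum occurs when the array is in strictly decreasing order: every one of the C(10, 2) pairs is inverted.
C(10, 2) = 10·9/2 = 45

45 inversions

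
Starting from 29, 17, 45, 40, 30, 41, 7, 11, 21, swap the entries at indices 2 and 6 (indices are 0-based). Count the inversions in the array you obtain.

Positions 2 and 6 hold 45 and 7; after swapping, the array is [29, 17, 7, 40, 30, 41, 45, 11, 21].
Element-by-element contributions:
29 → 17, 7, 11, 21 → 4
17 → 7, 11 → 2
7 → none → 0
40 → 30, 11, 21 → 3
30 → 11, 21 → 2
41 → 11, 21 → 2
45 → 11, 21 → 2
11 → none → 0
21 → none → 0
Sum: 4 + 2 + 0 + 3 + 2 + 2 + 2 + 0 + 0 = 15

15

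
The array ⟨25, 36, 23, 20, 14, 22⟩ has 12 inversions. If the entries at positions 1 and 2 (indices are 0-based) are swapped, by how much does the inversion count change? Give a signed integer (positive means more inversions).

Positions 1 and 2 hold 36 and 23; after swapping, the array is [25, 23, 36, 20, 14, 22].
Sweep left to right; for each value list the smaller values that follow it:
25: 4
23: 3
36: 3
20: 1
14: 0
22: 0
Sum: 4 + 3 + 3 + 1 + 0 + 0 = 11
Change: 11 − 12 = -1

-1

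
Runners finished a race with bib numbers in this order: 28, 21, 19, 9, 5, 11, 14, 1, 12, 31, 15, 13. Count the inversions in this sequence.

37 inversions

Count, for each position, how many later elements it exceeds:
28 → 21, 19, 9, 5, 11, 14, 1, 12, 15, 13 → 10
21 → 19, 9, 5, 11, 14, 1, 12, 15, 13 → 9
19 → 9, 5, 11, 14, 1, 12, 15, 13 → 8
9 → 5, 1 → 2
5 → 1 → 1
11 → 1 → 1
14 → 1, 12, 13 → 3
1 → none → 0
12 → none → 0
31 → 15, 13 → 2
15 → 13 → 1
13 → none → 0
Sum: 10 + 9 + 8 + 2 + 1 + 1 + 3 + 0 + 0 + 2 + 1 + 0 = 37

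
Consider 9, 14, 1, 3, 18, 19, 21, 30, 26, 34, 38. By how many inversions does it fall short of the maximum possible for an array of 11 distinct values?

Maximum inversions for 11 distinct elements is C(11, 2) = 11·10/2 = 55.
Current inversions — for each element, count later smaller elements:
9: 2
14: 2
1: 0
3: 0
18: 0
19: 0
21: 0
30: 1
26: 0
34: 0
38: 0
Current total: 2 + 2 + 0 + 0 + 0 + 0 + 0 + 1 + 0 + 0 + 0 = 5
Shortfall: 55 − 5 = 50

50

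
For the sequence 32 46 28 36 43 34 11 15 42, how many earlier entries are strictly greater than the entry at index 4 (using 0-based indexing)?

The element at index 4 is 43.
Elements before it: 32, 46, 28, 36
Those larger than 43: 46

1 such element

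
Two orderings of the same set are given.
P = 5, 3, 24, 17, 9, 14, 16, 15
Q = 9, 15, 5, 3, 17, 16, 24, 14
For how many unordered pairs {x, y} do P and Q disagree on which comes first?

Disagreeing pairs: 13

Assign each item its position (1..8) in the first ordering, then rewrite the second ordering as that position sequence:
positions: 5→1, 3→2, 24→3, 17→4, 9→5, 14→6, 16→7, 15→8
second ordering as positions: [5, 8, 1, 2, 4, 7, 3, 6]
Discordant pairs = inversions in this position sequence.
5: 1, 2, 4, 3 → 4
8: 1, 2, 4, 7, 3, 6 → 6
1: 0
2: 0
4: 3 → 1
7: 3, 6 → 2
3: 0
6: 0
Total: 4 + 6 + 0 + 0 + 1 + 2 + 0 + 0 = 13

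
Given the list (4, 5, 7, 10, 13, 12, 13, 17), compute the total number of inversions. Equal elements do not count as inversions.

1

For each element, count later entries that are smaller:
4 → none → 0
5 → none → 0
7 → none → 0
10 → none → 0
13 → 12 → 1
12 → none → 0
13 → none → 0
17 → none → 0
Sum: 0 + 0 + 0 + 0 + 1 + 0 + 0 + 0 = 1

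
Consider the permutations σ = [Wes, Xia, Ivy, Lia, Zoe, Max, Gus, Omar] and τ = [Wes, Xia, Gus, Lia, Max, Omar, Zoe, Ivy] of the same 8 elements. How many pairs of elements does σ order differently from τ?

Assign each item its position (1..8) in the first ordering, then rewrite the second ordering as that position sequence:
positions: Wes→1, Xia→2, Ivy→3, Lia→4, Zoe→5, Max→6, Gus→7, Omar→8
second ordering as positions: [1, 2, 7, 4, 6, 8, 5, 3]
Discordant pairs = inversions in this position sequence.
1: 0
2: 0
7: 4, 6, 5, 3 → 4
4: 3 → 1
6: 5, 3 → 2
8: 5, 3 → 2
5: 3 → 1
3: 0
Total: 0 + 0 + 4 + 1 + 2 + 2 + 1 + 0 = 10

10 discordant pairs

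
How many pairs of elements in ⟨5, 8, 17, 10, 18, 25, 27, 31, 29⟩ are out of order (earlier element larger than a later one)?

2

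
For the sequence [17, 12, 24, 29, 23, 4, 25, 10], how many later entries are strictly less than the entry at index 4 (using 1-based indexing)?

The element at index 4 is 29.
Elements after it: 23, 4, 25, 10
Those smaller than 29: 23, 4, 25, 10

4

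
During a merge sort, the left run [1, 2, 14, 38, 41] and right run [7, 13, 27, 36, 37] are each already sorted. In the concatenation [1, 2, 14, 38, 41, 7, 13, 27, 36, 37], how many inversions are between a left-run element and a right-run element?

For each element r of the right run, count left-run elements greater than r:
r = 7: 14, 38, 41 → 3
r = 13: 14, 38, 41 → 3
r = 27: 38, 41 → 2
r = 36: 38, 41 → 2
r = 37: 38, 41 → 2
Cross-inversions: 3 + 3 + 2 + 2 + 2 = 12

12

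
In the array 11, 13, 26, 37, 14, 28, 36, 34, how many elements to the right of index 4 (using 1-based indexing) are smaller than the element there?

The element at index 4 is 37.
Elements after it: 14, 28, 36, 34
Those smaller than 37: 14, 28, 36, 34

4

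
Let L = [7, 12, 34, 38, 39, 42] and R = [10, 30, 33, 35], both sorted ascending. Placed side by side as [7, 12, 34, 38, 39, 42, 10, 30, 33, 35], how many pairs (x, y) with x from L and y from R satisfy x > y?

16 cross-inversions

Take each right-half value and tally the left-half values above it:
r = 10: 12, 34, 38, 39, 42 → 5
r = 30: 34, 38, 39, 42 → 4
r = 33: 34, 38, 39, 42 → 4
r = 35: 38, 39, 42 → 3
Cross-inversions: 5 + 4 + 4 + 3 = 16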